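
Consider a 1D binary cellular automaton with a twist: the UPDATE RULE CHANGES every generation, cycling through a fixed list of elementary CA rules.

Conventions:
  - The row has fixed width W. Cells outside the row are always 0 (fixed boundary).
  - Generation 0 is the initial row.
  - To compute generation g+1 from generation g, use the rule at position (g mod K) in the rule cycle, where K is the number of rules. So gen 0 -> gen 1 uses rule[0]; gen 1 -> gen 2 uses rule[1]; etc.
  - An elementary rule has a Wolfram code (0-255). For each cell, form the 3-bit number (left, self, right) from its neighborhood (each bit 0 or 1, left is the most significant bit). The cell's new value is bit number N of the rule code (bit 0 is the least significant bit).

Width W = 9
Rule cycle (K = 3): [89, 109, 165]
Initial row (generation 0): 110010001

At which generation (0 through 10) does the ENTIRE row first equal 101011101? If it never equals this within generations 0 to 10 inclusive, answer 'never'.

Answer: 8

Derivation:
Gen 0: 110010001
Gen 1 (rule 89): 111001100
Gen 2 (rule 109): 101001101
Gen 3 (rule 165): 111000011
Gen 4 (rule 89): 101111011
Gen 5 (rule 109): 111001111
Gen 6 (rule 165): 010000110
Gen 7 (rule 89): 001110111
Gen 8 (rule 109): 101011101
Gen 9 (rule 165): 111101011
Gen 10 (rule 89): 100100011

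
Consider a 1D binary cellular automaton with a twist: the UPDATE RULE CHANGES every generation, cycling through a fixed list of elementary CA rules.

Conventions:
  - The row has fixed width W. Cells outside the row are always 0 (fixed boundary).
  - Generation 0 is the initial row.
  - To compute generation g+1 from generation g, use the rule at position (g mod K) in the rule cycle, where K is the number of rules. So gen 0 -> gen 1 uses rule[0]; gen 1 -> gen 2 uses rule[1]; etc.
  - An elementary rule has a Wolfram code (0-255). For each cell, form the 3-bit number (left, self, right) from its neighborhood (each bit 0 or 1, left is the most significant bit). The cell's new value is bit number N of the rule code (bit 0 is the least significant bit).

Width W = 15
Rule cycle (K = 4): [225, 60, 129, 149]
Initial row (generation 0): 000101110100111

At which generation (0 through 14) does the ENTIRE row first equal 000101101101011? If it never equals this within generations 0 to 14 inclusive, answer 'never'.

Gen 0: 000101110100111
Gen 1 (rule 225): 110010111000011
Gen 2 (rule 60): 101011100100010
Gen 3 (rule 129): 000001000001000
Gen 4 (rule 149): 111101111101111
Gen 5 (rule 225): 011110111110111
Gen 6 (rule 60): 010001100001100
Gen 7 (rule 129): 000100001100001
Gen 8 (rule 149): 110111100011101
Gen 9 (rule 225): 011011101001110
Gen 10 (rule 60): 010110011101001
Gen 11 (rule 129): 000000001000000
Gen 12 (rule 149): 111111101111111
Gen 13 (rule 225): 011111110111111
Gen 14 (rule 60): 010000001100000

Answer: never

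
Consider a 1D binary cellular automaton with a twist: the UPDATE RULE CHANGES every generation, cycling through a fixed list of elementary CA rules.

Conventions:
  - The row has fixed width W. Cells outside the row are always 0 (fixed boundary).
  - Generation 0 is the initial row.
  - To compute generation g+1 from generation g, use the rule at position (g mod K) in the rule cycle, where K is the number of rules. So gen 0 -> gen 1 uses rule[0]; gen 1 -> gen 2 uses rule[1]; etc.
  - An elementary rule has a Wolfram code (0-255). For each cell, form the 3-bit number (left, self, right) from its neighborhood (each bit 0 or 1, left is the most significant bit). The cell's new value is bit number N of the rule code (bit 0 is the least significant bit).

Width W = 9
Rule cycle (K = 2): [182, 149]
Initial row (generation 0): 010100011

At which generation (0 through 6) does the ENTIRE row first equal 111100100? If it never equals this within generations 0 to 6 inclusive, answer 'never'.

Answer: 5

Derivation:
Gen 0: 010100011
Gen 1 (rule 182): 111110100
Gen 2 (rule 149): 011100111
Gen 3 (rule 182): 101011010
Gen 4 (rule 149): 101000011
Gen 5 (rule 182): 111100100
Gen 6 (rule 149): 011010111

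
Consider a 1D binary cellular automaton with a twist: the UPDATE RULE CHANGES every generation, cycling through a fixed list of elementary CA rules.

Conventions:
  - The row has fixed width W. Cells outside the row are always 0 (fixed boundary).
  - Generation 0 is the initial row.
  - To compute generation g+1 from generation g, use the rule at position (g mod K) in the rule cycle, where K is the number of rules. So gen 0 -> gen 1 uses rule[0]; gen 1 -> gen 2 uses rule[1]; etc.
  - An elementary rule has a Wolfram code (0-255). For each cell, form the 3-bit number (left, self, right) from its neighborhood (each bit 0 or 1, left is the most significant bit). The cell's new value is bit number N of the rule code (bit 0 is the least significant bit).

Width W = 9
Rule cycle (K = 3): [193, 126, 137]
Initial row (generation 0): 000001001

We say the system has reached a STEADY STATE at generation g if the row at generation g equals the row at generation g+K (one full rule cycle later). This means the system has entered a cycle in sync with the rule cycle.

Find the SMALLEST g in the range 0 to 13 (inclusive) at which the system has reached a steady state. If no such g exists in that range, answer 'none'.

Answer: 5

Derivation:
Gen 0: 000001001
Gen 1 (rule 193): 111100000
Gen 2 (rule 126): 100110000
Gen 3 (rule 137): 000100111
Gen 4 (rule 193): 110000011
Gen 5 (rule 126): 111000111
Gen 6 (rule 137): 110010110
Gen 7 (rule 193): 010000010
Gen 8 (rule 126): 111000111
Gen 9 (rule 137): 110010110
Gen 10 (rule 193): 010000010
Gen 11 (rule 126): 111000111
Gen 12 (rule 137): 110010110
Gen 13 (rule 193): 010000010
Gen 14 (rule 126): 111000111
Gen 15 (rule 137): 110010110
Gen 16 (rule 193): 010000010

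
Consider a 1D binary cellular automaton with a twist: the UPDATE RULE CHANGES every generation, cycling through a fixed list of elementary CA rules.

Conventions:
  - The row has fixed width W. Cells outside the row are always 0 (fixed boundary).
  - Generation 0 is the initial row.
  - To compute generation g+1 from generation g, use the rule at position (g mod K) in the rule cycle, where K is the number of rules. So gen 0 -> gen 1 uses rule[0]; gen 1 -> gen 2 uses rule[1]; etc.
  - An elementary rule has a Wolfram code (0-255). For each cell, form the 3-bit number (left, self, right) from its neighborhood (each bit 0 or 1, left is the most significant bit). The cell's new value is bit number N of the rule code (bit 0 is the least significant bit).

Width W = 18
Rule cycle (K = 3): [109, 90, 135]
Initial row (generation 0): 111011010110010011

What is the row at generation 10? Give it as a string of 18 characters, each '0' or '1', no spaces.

Gen 0: 111011010110010011
Gen 1 (rule 109): 101111111110010011
Gen 2 (rule 90): 001000000011101111
Gen 3 (rule 135): 111011111101000110
Gen 4 (rule 109): 101110000111010110
Gen 5 (rule 90): 001011001101000111
Gen 6 (rule 135): 111000010001011010
Gen 7 (rule 109): 101011010101111110
Gen 8 (rule 90): 000011000001000011
Gen 9 (rule 135): 111100011111011100
Gen 10 (rule 109): 100101010001110101

Answer: 100101010001110101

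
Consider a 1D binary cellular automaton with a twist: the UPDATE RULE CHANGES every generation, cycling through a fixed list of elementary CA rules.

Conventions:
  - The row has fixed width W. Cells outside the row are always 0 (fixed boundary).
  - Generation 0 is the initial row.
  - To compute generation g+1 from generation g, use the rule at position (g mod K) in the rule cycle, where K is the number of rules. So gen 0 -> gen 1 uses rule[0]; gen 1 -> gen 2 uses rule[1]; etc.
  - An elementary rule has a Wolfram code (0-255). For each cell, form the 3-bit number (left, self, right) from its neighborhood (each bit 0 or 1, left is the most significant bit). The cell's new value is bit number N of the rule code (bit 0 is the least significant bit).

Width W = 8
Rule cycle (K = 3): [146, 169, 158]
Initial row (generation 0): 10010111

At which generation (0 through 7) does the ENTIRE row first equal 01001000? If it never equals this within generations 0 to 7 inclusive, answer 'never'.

Gen 0: 10010111
Gen 1 (rule 146): 01100010
Gen 2 (rule 169): 01001000
Gen 3 (rule 158): 11111100
Gen 4 (rule 146): 01111010
Gen 5 (rule 169): 01110100
Gen 6 (rule 158): 11100110
Gen 7 (rule 146): 01011001

Answer: 2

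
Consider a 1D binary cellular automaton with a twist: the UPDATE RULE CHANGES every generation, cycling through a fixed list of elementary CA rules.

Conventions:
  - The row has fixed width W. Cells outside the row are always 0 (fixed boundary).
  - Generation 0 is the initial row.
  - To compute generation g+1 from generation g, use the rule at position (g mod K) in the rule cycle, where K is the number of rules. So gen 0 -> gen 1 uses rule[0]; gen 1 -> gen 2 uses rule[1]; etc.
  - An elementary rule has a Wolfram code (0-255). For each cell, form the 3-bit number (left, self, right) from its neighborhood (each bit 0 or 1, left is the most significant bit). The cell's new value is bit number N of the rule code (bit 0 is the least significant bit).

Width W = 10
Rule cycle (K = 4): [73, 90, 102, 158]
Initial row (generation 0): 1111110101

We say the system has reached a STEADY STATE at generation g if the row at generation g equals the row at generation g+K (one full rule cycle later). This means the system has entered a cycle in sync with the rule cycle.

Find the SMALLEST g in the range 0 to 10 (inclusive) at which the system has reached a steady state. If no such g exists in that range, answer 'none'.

Answer: 8

Derivation:
Gen 0: 1111110101
Gen 1 (rule 73): 1000010000
Gen 2 (rule 90): 0100101000
Gen 3 (rule 102): 1101111000
Gen 4 (rule 158): 1001110100
Gen 5 (rule 73): 0001010001
Gen 6 (rule 90): 0010001010
Gen 7 (rule 102): 0110011110
Gen 8 (rule 158): 1101111101
Gen 9 (rule 73): 1101000100
Gen 10 (rule 90): 1100101010
Gen 11 (rule 102): 0101111110
Gen 12 (rule 158): 1101111101
Gen 13 (rule 73): 1101000100
Gen 14 (rule 90): 1100101010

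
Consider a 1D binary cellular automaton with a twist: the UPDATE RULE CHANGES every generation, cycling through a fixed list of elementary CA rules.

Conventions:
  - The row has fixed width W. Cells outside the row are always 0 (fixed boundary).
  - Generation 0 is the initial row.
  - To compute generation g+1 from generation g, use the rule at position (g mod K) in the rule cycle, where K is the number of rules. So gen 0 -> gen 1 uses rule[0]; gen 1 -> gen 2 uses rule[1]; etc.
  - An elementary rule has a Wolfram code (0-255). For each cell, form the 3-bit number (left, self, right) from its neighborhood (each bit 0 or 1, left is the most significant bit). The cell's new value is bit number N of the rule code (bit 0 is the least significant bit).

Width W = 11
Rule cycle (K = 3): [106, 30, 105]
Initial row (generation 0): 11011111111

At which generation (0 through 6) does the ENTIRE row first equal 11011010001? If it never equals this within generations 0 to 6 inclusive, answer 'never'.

Answer: never

Derivation:
Gen 0: 11011111111
Gen 1 (rule 106): 11110000001
Gen 2 (rule 30): 10001000011
Gen 3 (rule 105): 00100011011
Gen 4 (rule 106): 01000111111
Gen 5 (rule 30): 11101100000
Gen 6 (rule 105): 10111101111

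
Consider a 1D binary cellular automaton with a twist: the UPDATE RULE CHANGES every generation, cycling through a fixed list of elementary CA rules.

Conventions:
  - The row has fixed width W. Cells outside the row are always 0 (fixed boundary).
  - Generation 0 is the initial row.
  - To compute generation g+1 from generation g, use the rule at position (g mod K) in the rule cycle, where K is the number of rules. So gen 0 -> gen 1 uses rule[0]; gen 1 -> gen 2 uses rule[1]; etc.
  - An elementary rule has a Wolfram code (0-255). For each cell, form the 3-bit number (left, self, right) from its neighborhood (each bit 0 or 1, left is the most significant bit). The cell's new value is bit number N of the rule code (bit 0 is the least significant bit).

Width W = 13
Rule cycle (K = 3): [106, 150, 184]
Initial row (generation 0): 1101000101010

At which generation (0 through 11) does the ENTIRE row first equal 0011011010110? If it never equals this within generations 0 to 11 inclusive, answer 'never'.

Answer: never

Derivation:
Gen 0: 1101000101010
Gen 1 (rule 106): 1110001010100
Gen 2 (rule 150): 0101011010110
Gen 3 (rule 184): 0010110101101
Gen 4 (rule 106): 0101111011110
Gen 5 (rule 150): 1100110001101
Gen 6 (rule 184): 1010101001010
Gen 7 (rule 106): 0101010010100
Gen 8 (rule 150): 1101011110110
Gen 9 (rule 184): 1010111101101
Gen 10 (rule 106): 0101100111110
Gen 11 (rule 150): 1100011011101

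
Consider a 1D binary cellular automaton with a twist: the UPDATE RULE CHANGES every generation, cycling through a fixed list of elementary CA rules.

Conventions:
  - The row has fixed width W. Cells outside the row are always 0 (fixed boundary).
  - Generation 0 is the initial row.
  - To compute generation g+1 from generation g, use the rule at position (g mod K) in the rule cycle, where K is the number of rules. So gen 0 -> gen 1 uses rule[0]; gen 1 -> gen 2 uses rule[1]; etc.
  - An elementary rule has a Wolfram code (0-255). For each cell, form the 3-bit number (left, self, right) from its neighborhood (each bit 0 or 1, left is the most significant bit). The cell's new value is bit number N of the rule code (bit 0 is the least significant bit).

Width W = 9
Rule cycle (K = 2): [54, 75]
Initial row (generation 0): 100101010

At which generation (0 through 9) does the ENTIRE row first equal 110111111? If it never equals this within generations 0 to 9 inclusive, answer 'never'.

Gen 0: 100101010
Gen 1 (rule 54): 111111111
Gen 2 (rule 75): 100000001
Gen 3 (rule 54): 110000011
Gen 4 (rule 75): 110111111
Gen 5 (rule 54): 001000000
Gen 6 (rule 75): 110011111
Gen 7 (rule 54): 001100000
Gen 8 (rule 75): 111101111
Gen 9 (rule 54): 000010000

Answer: 4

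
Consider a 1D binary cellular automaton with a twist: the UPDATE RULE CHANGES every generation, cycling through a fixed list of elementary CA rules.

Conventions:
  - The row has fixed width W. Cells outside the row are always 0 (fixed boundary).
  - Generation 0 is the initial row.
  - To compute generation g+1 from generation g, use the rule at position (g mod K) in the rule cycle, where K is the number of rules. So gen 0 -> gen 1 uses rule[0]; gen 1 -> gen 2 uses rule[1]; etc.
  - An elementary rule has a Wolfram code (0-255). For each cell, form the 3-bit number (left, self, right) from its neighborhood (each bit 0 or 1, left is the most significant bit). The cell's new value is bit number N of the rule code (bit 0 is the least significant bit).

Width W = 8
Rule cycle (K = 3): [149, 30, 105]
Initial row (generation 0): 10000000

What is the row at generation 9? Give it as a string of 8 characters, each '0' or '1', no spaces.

Answer: 00001001

Derivation:
Gen 0: 10000000
Gen 1 (rule 149): 11111111
Gen 2 (rule 30): 10000000
Gen 3 (rule 105): 00111111
Gen 4 (rule 149): 10011110
Gen 5 (rule 30): 11110001
Gen 6 (rule 105): 10010100
Gen 7 (rule 149): 11010111
Gen 8 (rule 30): 10010100
Gen 9 (rule 105): 00001001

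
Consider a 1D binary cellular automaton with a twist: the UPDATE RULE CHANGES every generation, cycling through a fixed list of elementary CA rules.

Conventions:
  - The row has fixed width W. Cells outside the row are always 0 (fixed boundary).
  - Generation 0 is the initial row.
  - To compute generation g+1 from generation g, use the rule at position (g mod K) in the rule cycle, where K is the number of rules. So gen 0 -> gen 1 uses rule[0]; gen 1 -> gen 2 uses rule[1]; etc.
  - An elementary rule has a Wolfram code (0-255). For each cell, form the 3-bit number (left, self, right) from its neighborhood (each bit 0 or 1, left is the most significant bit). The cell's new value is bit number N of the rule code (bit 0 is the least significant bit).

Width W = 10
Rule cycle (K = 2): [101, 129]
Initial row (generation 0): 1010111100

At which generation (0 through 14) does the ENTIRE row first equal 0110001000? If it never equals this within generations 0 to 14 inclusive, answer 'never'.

Answer: never

Derivation:
Gen 0: 1010111100
Gen 1 (rule 101): 1111000101
Gen 2 (rule 129): 0110010000
Gen 3 (rule 101): 0010010111
Gen 4 (rule 129): 1000000010
Gen 5 (rule 101): 1011111010
Gen 6 (rule 129): 0001110000
Gen 7 (rule 101): 1100010111
Gen 8 (rule 129): 0001000010
Gen 9 (rule 101): 1101011010
Gen 10 (rule 129): 0000000000
Gen 11 (rule 101): 1111111111
Gen 12 (rule 129): 0111111110
Gen 13 (rule 101): 0000000010
Gen 14 (rule 129): 1111111000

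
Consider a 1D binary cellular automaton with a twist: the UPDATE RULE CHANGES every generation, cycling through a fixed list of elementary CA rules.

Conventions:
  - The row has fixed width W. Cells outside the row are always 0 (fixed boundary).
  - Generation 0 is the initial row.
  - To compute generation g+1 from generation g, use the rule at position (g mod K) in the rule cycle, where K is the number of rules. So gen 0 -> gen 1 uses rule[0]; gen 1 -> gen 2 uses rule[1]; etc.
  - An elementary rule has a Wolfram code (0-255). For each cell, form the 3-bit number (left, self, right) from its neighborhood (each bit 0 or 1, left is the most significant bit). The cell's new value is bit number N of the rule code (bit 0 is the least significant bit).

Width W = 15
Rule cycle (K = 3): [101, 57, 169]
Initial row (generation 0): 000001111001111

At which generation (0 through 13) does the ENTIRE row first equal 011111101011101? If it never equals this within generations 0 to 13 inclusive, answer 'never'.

Answer: 7

Derivation:
Gen 0: 000001111001111
Gen 1 (rule 101): 111100001000001
Gen 2 (rule 57): 100011100111100
Gen 3 (rule 169): 001011000111001
Gen 4 (rule 101): 101101010001001
Gen 5 (rule 57): 011010101100100
Gen 6 (rule 169): 010101011000001
Gen 7 (rule 101): 011111101011101
Gen 8 (rule 57): 010000010110010
Gen 9 (rule 169): 000111001100000
Gen 10 (rule 101): 110001000101111
Gen 11 (rule 57): 101100110011000
Gen 12 (rule 169): 011000100010011
Gen 13 (rule 101): 001010101010001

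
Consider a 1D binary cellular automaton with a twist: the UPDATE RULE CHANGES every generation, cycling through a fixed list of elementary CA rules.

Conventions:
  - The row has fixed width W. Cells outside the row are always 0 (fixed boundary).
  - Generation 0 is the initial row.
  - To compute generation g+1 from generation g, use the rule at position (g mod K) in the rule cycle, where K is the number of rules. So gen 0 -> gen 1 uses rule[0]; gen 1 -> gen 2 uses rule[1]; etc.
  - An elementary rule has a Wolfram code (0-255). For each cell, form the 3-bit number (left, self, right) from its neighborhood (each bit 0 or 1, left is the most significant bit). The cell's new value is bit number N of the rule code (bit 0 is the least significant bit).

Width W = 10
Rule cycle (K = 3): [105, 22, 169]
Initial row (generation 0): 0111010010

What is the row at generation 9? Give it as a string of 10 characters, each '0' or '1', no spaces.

Answer: 0011001100

Derivation:
Gen 0: 0111010010
Gen 1 (rule 105): 0101100000
Gen 2 (rule 22): 1100010000
Gen 3 (rule 169): 1001000111
Gen 4 (rule 105): 0000010101
Gen 5 (rule 22): 0000110101
Gen 6 (rule 169): 1110101010
Gen 7 (rule 105): 1011010100
Gen 8 (rule 22): 1000010110
Gen 9 (rule 169): 0011001100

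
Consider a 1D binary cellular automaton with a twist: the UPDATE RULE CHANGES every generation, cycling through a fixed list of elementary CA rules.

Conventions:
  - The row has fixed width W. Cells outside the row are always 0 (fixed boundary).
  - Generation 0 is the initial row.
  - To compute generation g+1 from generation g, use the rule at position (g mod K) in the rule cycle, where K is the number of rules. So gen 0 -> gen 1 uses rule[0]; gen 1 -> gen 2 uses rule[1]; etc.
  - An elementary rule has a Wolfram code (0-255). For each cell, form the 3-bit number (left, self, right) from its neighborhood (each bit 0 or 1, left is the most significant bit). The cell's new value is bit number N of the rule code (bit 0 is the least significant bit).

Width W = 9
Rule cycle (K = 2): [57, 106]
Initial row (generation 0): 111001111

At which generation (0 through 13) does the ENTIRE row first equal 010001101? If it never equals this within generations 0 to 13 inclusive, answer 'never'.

Answer: 8

Derivation:
Gen 0: 111001111
Gen 1 (rule 57): 100101000
Gen 2 (rule 106): 001010000
Gen 3 (rule 57): 100101111
Gen 4 (rule 106): 001011001
Gen 5 (rule 57): 100110100
Gen 6 (rule 106): 001111000
Gen 7 (rule 57): 101000111
Gen 8 (rule 106): 010001101
Gen 9 (rule 57): 001101010
Gen 10 (rule 106): 011110100
Gen 11 (rule 57): 010001011
Gen 12 (rule 106): 100010111
Gen 13 (rule 57): 011001100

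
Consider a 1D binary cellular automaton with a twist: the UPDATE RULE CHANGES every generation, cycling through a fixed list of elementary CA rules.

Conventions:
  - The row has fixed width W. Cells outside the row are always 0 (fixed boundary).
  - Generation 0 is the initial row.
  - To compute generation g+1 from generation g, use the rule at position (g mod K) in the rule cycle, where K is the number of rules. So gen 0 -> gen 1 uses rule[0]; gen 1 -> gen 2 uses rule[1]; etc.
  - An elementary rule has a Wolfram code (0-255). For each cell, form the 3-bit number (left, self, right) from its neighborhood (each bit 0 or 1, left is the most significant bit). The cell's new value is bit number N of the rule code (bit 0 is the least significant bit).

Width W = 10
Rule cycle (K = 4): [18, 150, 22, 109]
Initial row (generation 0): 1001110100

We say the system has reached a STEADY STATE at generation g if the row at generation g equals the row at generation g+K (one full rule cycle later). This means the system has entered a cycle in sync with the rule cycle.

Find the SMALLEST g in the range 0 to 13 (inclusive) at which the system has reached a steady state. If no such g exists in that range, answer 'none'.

Gen 0: 1001110100
Gen 1 (rule 18): 0110000010
Gen 2 (rule 150): 1001000111
Gen 3 (rule 22): 1111101000
Gen 4 (rule 109): 1000111011
Gen 5 (rule 18): 0101000000
Gen 6 (rule 150): 1101100000
Gen 7 (rule 22): 0000010000
Gen 8 (rule 109): 1111010111
Gen 9 (rule 18): 0000000000
Gen 10 (rule 150): 0000000000
Gen 11 (rule 22): 0000000000
Gen 12 (rule 109): 1111111111
Gen 13 (rule 18): 0000000000
Gen 14 (rule 150): 0000000000
Gen 15 (rule 22): 0000000000
Gen 16 (rule 109): 1111111111
Gen 17 (rule 18): 0000000000

Answer: 9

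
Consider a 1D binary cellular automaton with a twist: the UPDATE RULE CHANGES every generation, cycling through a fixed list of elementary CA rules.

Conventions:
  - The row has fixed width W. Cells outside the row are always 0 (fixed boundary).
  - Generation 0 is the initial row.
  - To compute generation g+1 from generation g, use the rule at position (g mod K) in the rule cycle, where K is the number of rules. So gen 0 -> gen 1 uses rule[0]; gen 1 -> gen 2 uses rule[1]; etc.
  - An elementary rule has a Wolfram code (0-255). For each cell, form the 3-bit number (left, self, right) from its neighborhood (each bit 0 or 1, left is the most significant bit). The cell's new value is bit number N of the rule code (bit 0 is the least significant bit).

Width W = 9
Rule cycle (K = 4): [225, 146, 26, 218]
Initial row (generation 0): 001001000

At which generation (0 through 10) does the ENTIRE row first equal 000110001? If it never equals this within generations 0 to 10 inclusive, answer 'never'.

Answer: 4

Derivation:
Gen 0: 001001000
Gen 1 (rule 225): 100000011
Gen 2 (rule 146): 010000100
Gen 3 (rule 26): 101001010
Gen 4 (rule 218): 000110001
Gen 5 (rule 225): 110010100
Gen 6 (rule 146): 001100010
Gen 7 (rule 26): 011010101
Gen 8 (rule 218): 111000000
Gen 9 (rule 225): 011011111
Gen 10 (rule 146): 100001110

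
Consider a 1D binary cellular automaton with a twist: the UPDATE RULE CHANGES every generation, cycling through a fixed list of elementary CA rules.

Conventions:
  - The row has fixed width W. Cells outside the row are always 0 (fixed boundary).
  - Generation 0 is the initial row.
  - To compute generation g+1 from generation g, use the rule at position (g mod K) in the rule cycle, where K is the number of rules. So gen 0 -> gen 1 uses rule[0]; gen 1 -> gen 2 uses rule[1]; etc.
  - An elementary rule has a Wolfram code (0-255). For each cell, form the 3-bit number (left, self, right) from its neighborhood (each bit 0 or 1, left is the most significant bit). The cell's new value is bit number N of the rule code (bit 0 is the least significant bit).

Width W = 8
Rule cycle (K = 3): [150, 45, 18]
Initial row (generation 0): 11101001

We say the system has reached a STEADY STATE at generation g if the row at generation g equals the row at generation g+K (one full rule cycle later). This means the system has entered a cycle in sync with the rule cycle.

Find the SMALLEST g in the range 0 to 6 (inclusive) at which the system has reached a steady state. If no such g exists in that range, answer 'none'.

Gen 0: 11101001
Gen 1 (rule 150): 01001111
Gen 2 (rule 45): 01001000
Gen 3 (rule 18): 10110100
Gen 4 (rule 150): 10000110
Gen 5 (rule 45): 10110100
Gen 6 (rule 18): 00000010
Gen 7 (rule 150): 00000111
Gen 8 (rule 45): 11110100
Gen 9 (rule 18): 00000010

Answer: 6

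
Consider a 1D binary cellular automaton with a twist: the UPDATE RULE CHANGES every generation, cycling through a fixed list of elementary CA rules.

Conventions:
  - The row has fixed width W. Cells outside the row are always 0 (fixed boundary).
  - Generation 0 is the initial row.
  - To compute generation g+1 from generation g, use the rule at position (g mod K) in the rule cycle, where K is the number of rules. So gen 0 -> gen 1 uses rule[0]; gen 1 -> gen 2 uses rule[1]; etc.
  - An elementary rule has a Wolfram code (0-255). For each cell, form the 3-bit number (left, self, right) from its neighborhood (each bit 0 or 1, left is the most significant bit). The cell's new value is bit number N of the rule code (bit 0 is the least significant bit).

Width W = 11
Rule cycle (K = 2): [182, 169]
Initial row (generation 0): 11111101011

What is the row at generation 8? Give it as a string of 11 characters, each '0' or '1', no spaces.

Gen 0: 11111101011
Gen 1 (rule 182): 01111011100
Gen 2 (rule 169): 01110111001
Gen 3 (rule 182): 10101010111
Gen 4 (rule 169): 01010101110
Gen 5 (rule 182): 11111110101
Gen 6 (rule 169): 11111101010
Gen 7 (rule 182): 01111011111
Gen 8 (rule 169): 01110111110

Answer: 01110111110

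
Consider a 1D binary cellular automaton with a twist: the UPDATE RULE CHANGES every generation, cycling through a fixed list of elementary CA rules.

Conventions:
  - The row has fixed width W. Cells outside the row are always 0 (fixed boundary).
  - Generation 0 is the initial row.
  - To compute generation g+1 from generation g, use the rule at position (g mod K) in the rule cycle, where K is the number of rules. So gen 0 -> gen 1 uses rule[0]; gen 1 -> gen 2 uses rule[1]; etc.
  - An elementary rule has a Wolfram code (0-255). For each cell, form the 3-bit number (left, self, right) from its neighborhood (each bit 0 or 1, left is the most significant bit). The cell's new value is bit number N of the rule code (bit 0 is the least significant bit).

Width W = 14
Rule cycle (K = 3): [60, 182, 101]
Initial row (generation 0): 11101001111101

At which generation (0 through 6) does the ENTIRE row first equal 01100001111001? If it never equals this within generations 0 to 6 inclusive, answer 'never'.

Answer: never

Derivation:
Gen 0: 11101001111101
Gen 1 (rule 60): 10011101000011
Gen 2 (rule 182): 11101011100100
Gen 3 (rule 101): 00111100100101
Gen 4 (rule 60): 00100010110111
Gen 5 (rule 182): 01110111001010
Gen 6 (rule 101): 00011001001110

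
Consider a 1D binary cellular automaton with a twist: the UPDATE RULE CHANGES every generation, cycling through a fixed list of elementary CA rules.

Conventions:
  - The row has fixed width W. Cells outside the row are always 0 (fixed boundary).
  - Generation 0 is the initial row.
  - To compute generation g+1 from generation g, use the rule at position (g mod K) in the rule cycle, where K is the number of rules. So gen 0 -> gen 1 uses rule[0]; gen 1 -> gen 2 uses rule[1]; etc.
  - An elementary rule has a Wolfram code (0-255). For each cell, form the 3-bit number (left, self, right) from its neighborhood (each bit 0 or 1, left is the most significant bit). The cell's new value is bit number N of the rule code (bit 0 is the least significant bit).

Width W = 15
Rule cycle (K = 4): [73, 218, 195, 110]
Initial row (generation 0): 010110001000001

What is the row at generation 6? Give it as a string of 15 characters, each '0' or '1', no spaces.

Answer: 010001011111000

Derivation:
Gen 0: 010110001000001
Gen 1 (rule 73): 000110100011100
Gen 2 (rule 218): 001110010111110
Gen 3 (rule 195): 110110100011110
Gen 4 (rule 110): 111111100110010
Gen 5 (rule 73): 100000100110000
Gen 6 (rule 218): 010001011111000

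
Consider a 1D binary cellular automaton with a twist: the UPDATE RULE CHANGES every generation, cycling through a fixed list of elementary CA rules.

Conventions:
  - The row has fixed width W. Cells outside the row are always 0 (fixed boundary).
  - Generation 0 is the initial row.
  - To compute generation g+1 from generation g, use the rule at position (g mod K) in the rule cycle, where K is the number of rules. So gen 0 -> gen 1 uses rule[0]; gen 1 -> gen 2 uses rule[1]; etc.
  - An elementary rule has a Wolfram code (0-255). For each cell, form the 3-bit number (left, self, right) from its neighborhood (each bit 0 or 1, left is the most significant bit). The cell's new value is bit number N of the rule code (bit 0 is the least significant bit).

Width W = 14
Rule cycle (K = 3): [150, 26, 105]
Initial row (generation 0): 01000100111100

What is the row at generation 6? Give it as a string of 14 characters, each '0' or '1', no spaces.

Answer: 11011011000000

Derivation:
Gen 0: 01000100111100
Gen 1 (rule 150): 11101111011010
Gen 2 (rule 26): 10001000010001
Gen 3 (rule 105): 00100011000100
Gen 4 (rule 150): 01110100101110
Gen 5 (rule 26): 11000011001001
Gen 6 (rule 105): 11011011000000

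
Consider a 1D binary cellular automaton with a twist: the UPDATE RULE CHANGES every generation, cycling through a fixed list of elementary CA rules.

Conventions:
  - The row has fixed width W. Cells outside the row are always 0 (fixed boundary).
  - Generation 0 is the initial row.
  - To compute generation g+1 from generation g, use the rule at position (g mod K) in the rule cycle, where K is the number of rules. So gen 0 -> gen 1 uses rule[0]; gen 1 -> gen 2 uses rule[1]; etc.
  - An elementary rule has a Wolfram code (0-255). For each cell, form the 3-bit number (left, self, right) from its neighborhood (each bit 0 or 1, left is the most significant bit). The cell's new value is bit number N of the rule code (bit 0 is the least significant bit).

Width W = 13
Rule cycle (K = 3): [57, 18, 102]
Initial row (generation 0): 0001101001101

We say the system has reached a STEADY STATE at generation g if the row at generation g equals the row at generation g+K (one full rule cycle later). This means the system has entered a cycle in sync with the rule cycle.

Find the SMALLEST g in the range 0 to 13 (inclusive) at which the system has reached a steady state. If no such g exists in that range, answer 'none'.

Gen 0: 0001101001101
Gen 1 (rule 57): 1101010101010
Gen 2 (rule 18): 0000000000001
Gen 3 (rule 102): 0000000000011
Gen 4 (rule 57): 1111111111010
Gen 5 (rule 18): 0000000000001
Gen 6 (rule 102): 0000000000011
Gen 7 (rule 57): 1111111111010
Gen 8 (rule 18): 0000000000001
Gen 9 (rule 102): 0000000000011
Gen 10 (rule 57): 1111111111010
Gen 11 (rule 18): 0000000000001
Gen 12 (rule 102): 0000000000011
Gen 13 (rule 57): 1111111111010
Gen 14 (rule 18): 0000000000001
Gen 15 (rule 102): 0000000000011
Gen 16 (rule 57): 1111111111010

Answer: 2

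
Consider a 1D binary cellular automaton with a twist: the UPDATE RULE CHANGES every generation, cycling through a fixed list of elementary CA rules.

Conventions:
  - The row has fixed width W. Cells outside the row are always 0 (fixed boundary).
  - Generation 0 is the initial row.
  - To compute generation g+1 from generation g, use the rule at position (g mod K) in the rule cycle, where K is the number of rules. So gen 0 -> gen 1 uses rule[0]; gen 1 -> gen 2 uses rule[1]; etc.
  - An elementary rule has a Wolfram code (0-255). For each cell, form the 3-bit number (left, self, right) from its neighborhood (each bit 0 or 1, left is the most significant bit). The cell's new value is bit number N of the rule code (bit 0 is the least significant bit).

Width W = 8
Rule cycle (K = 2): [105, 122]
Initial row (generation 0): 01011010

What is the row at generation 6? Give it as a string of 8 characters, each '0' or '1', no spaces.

Answer: 01000010

Derivation:
Gen 0: 01011010
Gen 1 (rule 105): 00111100
Gen 2 (rule 122): 01100110
Gen 3 (rule 105): 01100110
Gen 4 (rule 122): 11111111
Gen 5 (rule 105): 10000001
Gen 6 (rule 122): 01000010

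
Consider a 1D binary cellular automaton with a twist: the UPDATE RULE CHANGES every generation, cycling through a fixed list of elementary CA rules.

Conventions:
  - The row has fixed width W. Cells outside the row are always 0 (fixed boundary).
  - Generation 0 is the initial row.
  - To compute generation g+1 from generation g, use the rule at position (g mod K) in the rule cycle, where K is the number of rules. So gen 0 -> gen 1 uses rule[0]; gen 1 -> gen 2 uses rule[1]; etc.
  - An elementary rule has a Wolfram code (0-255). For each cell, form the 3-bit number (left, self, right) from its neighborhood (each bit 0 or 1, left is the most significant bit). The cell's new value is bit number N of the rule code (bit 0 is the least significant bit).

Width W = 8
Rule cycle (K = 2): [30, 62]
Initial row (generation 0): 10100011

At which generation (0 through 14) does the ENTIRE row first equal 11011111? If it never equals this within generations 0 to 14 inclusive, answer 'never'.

Answer: 4

Derivation:
Gen 0: 10100011
Gen 1 (rule 30): 10110110
Gen 2 (rule 62): 11101101
Gen 3 (rule 30): 10001001
Gen 4 (rule 62): 11011111
Gen 5 (rule 30): 10010000
Gen 6 (rule 62): 11111000
Gen 7 (rule 30): 10000100
Gen 8 (rule 62): 11001110
Gen 9 (rule 30): 10111001
Gen 10 (rule 62): 11100111
Gen 11 (rule 30): 10011100
Gen 12 (rule 62): 11110010
Gen 13 (rule 30): 10001111
Gen 14 (rule 62): 11011000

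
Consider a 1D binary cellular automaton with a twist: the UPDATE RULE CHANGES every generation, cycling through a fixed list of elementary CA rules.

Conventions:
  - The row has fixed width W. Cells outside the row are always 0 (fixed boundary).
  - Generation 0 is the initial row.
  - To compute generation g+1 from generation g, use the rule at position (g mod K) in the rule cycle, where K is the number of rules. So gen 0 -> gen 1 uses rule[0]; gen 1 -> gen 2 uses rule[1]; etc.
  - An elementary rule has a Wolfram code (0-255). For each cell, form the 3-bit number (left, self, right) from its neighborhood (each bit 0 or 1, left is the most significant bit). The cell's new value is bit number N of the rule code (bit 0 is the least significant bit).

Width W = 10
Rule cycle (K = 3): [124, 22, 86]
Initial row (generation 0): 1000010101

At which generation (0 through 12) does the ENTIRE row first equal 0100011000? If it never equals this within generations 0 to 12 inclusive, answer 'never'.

Gen 0: 1000010101
Gen 1 (rule 124): 1100011111
Gen 2 (rule 22): 0010100000
Gen 3 (rule 86): 0110110000
Gen 4 (rule 124): 0111111000
Gen 5 (rule 22): 1000000100
Gen 6 (rule 86): 1100001110
Gen 7 (rule 124): 1110001011
Gen 8 (rule 22): 0001011000
Gen 9 (rule 86): 0011001100
Gen 10 (rule 124): 0011101110
Gen 11 (rule 22): 0100000001
Gen 12 (rule 86): 1110000011

Answer: never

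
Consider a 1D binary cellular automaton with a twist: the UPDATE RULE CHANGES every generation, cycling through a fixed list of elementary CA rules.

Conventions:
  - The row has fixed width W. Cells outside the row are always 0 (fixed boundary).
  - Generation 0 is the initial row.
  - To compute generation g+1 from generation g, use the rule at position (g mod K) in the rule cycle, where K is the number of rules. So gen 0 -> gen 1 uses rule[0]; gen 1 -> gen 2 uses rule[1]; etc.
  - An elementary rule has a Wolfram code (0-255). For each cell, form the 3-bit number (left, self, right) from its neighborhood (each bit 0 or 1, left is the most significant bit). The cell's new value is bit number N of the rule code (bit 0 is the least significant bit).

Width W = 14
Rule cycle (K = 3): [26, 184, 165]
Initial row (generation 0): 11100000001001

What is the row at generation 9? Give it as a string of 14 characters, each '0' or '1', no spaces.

Answer: 10110011111111

Derivation:
Gen 0: 11100000001001
Gen 1 (rule 26): 10010000010110
Gen 2 (rule 184): 01001000001101
Gen 3 (rule 165): 01001011100011
Gen 4 (rule 26): 10110010010110
Gen 5 (rule 184): 01101001001101
Gen 6 (rule 165): 00011001000011
Gen 7 (rule 26): 00110110100110
Gen 8 (rule 184): 00101101010101
Gen 9 (rule 165): 10110011111111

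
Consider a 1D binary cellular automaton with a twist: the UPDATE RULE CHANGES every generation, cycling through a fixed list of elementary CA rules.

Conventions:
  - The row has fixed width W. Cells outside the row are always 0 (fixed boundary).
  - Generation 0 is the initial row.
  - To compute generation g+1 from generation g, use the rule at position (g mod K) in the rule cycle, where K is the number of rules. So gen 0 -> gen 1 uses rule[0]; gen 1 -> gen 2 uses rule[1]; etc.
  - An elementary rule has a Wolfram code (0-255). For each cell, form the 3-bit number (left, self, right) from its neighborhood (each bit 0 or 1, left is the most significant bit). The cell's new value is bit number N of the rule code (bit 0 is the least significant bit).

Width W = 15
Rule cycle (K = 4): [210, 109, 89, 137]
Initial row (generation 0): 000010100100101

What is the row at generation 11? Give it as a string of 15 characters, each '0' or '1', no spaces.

Answer: 100001010111001

Derivation:
Gen 0: 000010100100101
Gen 1 (rule 210): 000100011011000
Gen 2 (rule 109): 110101011111011
Gen 3 (rule 89): 110000010001011
Gen 4 (rule 137): 100111000100010
Gen 5 (rule 210): 011011101010101
Gen 6 (rule 109): 011110111111111
Gen 7 (rule 89): 010010100000001
Gen 8 (rule 137): 000000001111100
Gen 9 (rule 210): 000000010111110
Gen 10 (rule 109): 111111011100010
Gen 11 (rule 89): 100001010111001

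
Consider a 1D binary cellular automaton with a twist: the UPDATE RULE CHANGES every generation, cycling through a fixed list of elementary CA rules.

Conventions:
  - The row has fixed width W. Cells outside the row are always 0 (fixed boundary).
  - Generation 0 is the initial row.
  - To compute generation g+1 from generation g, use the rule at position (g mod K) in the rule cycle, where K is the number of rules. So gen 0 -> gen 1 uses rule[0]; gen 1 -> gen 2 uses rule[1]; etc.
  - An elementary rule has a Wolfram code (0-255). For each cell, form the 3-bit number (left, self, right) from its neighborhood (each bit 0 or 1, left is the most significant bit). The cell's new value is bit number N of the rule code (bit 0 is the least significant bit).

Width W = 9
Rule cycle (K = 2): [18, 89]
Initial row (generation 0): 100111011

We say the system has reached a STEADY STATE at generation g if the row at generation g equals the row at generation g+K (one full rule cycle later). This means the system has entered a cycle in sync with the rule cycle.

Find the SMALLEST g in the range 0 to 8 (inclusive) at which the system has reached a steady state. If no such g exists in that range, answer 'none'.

Gen 0: 100111011
Gen 1 (rule 18): 011000000
Gen 2 (rule 89): 011111111
Gen 3 (rule 18): 100000000
Gen 4 (rule 89): 011111111
Gen 5 (rule 18): 100000000
Gen 6 (rule 89): 011111111
Gen 7 (rule 18): 100000000
Gen 8 (rule 89): 011111111
Gen 9 (rule 18): 100000000
Gen 10 (rule 89): 011111111

Answer: 2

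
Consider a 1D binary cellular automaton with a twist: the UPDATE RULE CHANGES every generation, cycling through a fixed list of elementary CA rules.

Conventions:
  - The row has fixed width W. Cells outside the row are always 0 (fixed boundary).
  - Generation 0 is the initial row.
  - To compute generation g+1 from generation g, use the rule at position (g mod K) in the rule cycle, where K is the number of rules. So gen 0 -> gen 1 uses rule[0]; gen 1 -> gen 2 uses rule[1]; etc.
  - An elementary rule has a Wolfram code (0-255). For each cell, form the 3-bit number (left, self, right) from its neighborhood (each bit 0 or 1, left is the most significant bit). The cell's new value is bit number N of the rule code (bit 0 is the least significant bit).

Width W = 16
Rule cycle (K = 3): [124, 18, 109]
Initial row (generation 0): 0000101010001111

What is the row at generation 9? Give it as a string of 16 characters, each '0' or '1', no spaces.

Answer: 0111011111111111

Derivation:
Gen 0: 0000101010001111
Gen 1 (rule 124): 0000111111001001
Gen 2 (rule 18): 0001000000110110
Gen 3 (rule 109): 1101011110111110
Gen 4 (rule 124): 1111110011100011
Gen 5 (rule 18): 0000001100010100
Gen 6 (rule 109): 1111101101011101
Gen 7 (rule 124): 1000111111110111
Gen 8 (rule 18): 0101000000000000
Gen 9 (rule 109): 0111011111111111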